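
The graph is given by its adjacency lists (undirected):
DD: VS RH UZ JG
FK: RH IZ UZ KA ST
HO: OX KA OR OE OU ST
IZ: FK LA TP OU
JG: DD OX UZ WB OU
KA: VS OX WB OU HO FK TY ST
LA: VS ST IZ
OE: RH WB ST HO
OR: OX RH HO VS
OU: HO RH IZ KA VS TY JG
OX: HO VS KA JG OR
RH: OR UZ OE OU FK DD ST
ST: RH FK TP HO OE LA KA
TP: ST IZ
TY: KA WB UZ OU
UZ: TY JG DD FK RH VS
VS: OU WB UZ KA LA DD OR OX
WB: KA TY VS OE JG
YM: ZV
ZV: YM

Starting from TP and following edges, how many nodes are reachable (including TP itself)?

18

BFS from TP visits: TP, ST, IZ, RH, FK, HO, OE, LA, KA, OU, OR, UZ, DD, OX, WB, VS, TY, JG
Reachable nodes: 18 of 20 total.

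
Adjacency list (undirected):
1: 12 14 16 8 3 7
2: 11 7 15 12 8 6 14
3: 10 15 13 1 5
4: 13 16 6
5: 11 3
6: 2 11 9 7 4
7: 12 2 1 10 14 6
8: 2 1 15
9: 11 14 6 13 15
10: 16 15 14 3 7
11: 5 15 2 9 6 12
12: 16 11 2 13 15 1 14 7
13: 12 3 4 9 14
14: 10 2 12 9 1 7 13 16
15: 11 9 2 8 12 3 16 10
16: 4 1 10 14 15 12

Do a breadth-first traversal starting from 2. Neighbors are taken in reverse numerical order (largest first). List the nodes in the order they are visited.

Visit 2; enqueue 15, 14, 12, 11, 8, 7, 6 → queue [15, 14, 12, 11, 8, 7, 6]
Visit 15; enqueue 16, 10, 9, 3 → queue [14, 12, 11, 8, 7, 6, 16, 10, 9, 3]
Visit 14; enqueue 13, 1 → queue [12, 11, 8, 7, 6, 16, 10, 9, 3, 13, 1]
Visit 12 → queue [11, 8, 7, 6, 16, 10, 9, 3, 13, 1]
Visit 11; enqueue 5 → queue [8, 7, 6, 16, 10, 9, 3, 13, 1, 5]
Visit 8 → queue [7, 6, 16, 10, 9, 3, 13, 1, 5]
Visit 7 → queue [6, 16, 10, 9, 3, 13, 1, 5]
Visit 6; enqueue 4 → queue [16, 10, 9, 3, 13, 1, 5, 4]
Visit 16 → queue [10, 9, 3, 13, 1, 5, 4]
Visit 10 → queue [9, 3, 13, 1, 5, 4]
Visit 9 → queue [3, 13, 1, 5, 4]
Visit 3 → queue [13, 1, 5, 4]
Visit 13 → queue [1, 5, 4]
Visit 1 → queue [5, 4]
Visit 5 → queue [4]
Visit 4 → queue []

2 15 14 12 11 8 7 6 16 10 9 3 13 1 5 4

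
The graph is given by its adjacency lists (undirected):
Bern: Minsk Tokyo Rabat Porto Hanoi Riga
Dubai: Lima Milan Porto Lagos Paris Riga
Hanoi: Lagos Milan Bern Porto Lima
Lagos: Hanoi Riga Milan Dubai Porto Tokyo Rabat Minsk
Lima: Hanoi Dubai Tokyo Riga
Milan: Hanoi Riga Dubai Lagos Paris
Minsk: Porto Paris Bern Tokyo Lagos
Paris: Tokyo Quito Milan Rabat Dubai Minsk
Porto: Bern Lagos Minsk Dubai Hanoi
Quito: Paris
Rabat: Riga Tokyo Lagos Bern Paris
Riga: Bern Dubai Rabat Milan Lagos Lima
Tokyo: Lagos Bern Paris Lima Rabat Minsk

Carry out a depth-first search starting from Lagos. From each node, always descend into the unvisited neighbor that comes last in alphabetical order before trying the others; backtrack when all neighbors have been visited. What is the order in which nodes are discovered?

Lagos, Tokyo, Rabat, Riga, Milan, Paris, Quito, Minsk, Porto, Hanoi, Lima, Dubai, Bern

Visit Lagos
Lagos → Tokyo
Tokyo → Rabat
Rabat → Riga
Riga → Milan
Milan → Paris
Paris → Quito
Paris → Minsk
Minsk → Porto
Porto → Hanoi
Hanoi → Lima
Lima → Dubai
Hanoi → Bern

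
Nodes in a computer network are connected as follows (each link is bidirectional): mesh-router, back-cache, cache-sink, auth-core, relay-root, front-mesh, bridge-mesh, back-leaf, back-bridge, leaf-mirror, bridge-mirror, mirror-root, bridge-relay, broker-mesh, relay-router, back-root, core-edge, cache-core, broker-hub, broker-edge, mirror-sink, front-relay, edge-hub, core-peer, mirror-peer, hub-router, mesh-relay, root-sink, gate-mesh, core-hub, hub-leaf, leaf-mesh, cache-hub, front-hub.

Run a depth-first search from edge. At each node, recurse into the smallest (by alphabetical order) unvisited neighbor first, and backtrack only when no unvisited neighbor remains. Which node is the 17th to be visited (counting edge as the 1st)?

Visit edge
edge → broker
broker → hub
hub → cache
cache → back
back → bridge
bridge → mesh
mesh → front
front → relay
relay → root
root → mirror
mirror → leaf
mirror → peer
peer → core
core → auth
mirror → sink
relay → router
mesh → gate

Visit order: edge, broker, hub, cache, back, bridge, mesh, front, relay, root, mirror, leaf, peer, core, auth, sink, router, gate

router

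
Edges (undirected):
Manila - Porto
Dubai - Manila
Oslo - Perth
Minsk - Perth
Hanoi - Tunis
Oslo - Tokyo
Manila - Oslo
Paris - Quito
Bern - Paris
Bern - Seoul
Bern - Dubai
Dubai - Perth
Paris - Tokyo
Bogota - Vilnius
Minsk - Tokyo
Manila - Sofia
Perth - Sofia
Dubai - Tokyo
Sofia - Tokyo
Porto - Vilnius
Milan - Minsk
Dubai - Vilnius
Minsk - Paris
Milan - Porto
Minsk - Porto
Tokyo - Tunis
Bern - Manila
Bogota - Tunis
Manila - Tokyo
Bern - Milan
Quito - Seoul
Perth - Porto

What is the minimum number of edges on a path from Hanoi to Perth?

Level 0: Hanoi
Level 1: Tunis
Level 2: Bogota, Tokyo
Level 3: Dubai, Manila, Minsk, Oslo, Paris, Sofia, Vilnius
Level 4: Bern, Milan, Perth, Porto, Quito
Level 5: Seoul
Perth first appears at level 4.

4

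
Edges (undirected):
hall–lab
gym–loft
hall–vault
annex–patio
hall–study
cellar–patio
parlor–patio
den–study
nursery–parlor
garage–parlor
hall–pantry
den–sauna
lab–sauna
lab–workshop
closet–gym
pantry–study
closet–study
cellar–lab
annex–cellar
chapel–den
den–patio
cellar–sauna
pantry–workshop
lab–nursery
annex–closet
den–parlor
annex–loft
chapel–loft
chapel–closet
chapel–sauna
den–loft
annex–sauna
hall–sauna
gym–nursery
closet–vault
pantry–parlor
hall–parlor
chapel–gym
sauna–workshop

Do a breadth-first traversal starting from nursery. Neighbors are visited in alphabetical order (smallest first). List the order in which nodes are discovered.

Visit nursery; enqueue gym, lab, parlor → queue [gym, lab, parlor]
Visit gym; enqueue chapel, closet, loft → queue [lab, parlor, chapel, closet, loft]
Visit lab; enqueue cellar, hall, sauna, workshop → queue [parlor, chapel, closet, loft, cellar, hall, sauna, workshop]
Visit parlor; enqueue den, garage, pantry, patio → queue [chapel, closet, loft, cellar, hall, sauna, workshop, den, garage, pantry, patio]
Visit chapel → queue [closet, loft, cellar, hall, sauna, workshop, den, garage, pantry, patio]
Visit closet; enqueue annex, study, vault → queue [loft, cellar, hall, sauna, workshop, den, garage, pantry, patio, annex, study, vault]
Visit loft → queue [cellar, hall, sauna, workshop, den, garage, pantry, patio, annex, study, vault]
Visit cellar → queue [hall, sauna, workshop, den, garage, pantry, patio, annex, study, vault]
Visit hall → queue [sauna, workshop, den, garage, pantry, patio, annex, study, vault]
Visit sauna → queue [workshop, den, garage, pantry, patio, annex, study, vault]
Visit workshop → queue [den, garage, pantry, patio, annex, study, vault]
Visit den → queue [garage, pantry, patio, annex, study, vault]
Visit garage → queue [pantry, patio, annex, study, vault]
Visit pantry → queue [patio, annex, study, vault]
Visit patio → queue [annex, study, vault]
Visit annex → queue [study, vault]
Visit study → queue [vault]
Visit vault → queue []

nursery → gym → lab → parlor → chapel → closet → loft → cellar → hall → sauna → workshop → den → garage → pantry → patio → annex → study → vault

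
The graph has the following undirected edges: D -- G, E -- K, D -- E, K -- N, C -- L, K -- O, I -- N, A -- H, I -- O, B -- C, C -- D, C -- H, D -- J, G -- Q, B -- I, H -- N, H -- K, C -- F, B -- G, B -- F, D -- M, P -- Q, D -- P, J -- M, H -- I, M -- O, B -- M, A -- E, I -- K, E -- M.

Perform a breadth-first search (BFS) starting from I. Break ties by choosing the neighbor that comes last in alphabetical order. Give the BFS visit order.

Visit I; enqueue O, N, K, H, B → queue [O, N, K, H, B]
Visit O; enqueue M → queue [N, K, H, B, M]
Visit N → queue [K, H, B, M]
Visit K; enqueue E → queue [H, B, M, E]
Visit H; enqueue C, A → queue [B, M, E, C, A]
Visit B; enqueue G, F → queue [M, E, C, A, G, F]
Visit M; enqueue J, D → queue [E, C, A, G, F, J, D]
Visit E → queue [C, A, G, F, J, D]
Visit C; enqueue L → queue [A, G, F, J, D, L]
Visit A → queue [G, F, J, D, L]
Visit G; enqueue Q → queue [F, J, D, L, Q]
Visit F → queue [J, D, L, Q]
Visit J → queue [D, L, Q]
Visit D; enqueue P → queue [L, Q, P]
Visit L → queue [Q, P]
Visit Q → queue [P]
Visit P → queue []

I O N K H B M E C A G F J D L Q P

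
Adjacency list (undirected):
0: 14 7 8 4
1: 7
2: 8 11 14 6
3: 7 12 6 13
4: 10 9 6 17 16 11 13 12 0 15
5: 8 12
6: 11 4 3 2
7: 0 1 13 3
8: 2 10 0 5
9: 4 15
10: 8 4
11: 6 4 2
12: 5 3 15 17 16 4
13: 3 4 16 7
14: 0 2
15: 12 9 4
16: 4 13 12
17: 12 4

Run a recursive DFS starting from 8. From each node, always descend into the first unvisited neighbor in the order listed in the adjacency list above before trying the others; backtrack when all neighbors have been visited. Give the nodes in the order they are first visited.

Visit 8
8 → 2
2 → 11
11 → 6
6 → 4
4 → 10
4 → 9
9 → 15
15 → 12
12 → 5
12 → 3
3 → 7
7 → 0
0 → 14
7 → 1
7 → 13
13 → 16
12 → 17

8 → 2 → 11 → 6 → 4 → 10 → 9 → 15 → 12 → 5 → 3 → 7 → 0 → 14 → 1 → 13 → 16 → 17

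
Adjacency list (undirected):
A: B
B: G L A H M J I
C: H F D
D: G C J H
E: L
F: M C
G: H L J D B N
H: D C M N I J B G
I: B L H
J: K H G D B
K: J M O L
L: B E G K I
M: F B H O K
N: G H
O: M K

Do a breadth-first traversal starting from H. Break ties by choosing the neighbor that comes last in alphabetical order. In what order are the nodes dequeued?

H, N, M, J, I, G, D, C, B, O, K, F, L, A, E

Visit H; enqueue N, M, J, I, G, D, C, B → queue [N, M, J, I, G, D, C, B]
Visit N → queue [M, J, I, G, D, C, B]
Visit M; enqueue O, K, F → queue [J, I, G, D, C, B, O, K, F]
Visit J → queue [I, G, D, C, B, O, K, F]
Visit I; enqueue L → queue [G, D, C, B, O, K, F, L]
Visit G → queue [D, C, B, O, K, F, L]
Visit D → queue [C, B, O, K, F, L]
Visit C → queue [B, O, K, F, L]
Visit B; enqueue A → queue [O, K, F, L, A]
Visit O → queue [K, F, L, A]
Visit K → queue [F, L, A]
Visit F → queue [L, A]
Visit L; enqueue E → queue [A, E]
Visit A → queue [E]
Visit E → queue []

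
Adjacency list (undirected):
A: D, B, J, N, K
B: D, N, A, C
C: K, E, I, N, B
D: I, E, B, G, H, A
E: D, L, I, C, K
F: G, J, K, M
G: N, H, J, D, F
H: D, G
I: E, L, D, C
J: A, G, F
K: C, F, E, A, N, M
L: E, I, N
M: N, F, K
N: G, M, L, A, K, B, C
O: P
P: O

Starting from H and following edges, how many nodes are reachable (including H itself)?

14

BFS from H visits: H, D, G, A, B, E, I, F, J, N, K, C, L, M
Reachable nodes: 14 of 16 total.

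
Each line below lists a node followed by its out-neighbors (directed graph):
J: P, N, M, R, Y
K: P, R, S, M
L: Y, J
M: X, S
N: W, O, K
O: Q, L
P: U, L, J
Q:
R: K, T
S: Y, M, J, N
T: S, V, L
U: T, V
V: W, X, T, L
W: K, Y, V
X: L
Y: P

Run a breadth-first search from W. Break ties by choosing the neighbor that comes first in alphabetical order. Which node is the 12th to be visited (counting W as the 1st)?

J

Visit W; enqueue K, V, Y → queue [K, V, Y]
Visit K; enqueue M, P, R, S → queue [V, Y, M, P, R, S]
Visit V; enqueue L, T, X → queue [Y, M, P, R, S, L, T, X]
Visit Y → queue [M, P, R, S, L, T, X]
Visit M → queue [P, R, S, L, T, X]
Visit P; enqueue J, U → queue [R, S, L, T, X, J, U]
Visit R → queue [S, L, T, X, J, U]
Visit S; enqueue N → queue [L, T, X, J, U, N]
Visit L → queue [T, X, J, U, N]
Visit T → queue [X, J, U, N]
Visit X → queue [J, U, N]
Visit J → queue [U, N]
Visit U → queue [N]
Visit N; enqueue O → queue [O]
Visit O; enqueue Q → queue [Q]
Visit Q → queue []

Visit order: W, K, V, Y, M, P, R, S, L, T, X, J, U, N, O, Q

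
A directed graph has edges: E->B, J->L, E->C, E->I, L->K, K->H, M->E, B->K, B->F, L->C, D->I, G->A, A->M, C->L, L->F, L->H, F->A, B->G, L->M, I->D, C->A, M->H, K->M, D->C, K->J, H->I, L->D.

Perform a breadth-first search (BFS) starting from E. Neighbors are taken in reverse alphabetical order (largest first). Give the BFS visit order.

E I C B D L A K G F M H J

Visit E; enqueue I, C, B → queue [I, C, B]
Visit I; enqueue D → queue [C, B, D]
Visit C; enqueue L, A → queue [B, D, L, A]
Visit B; enqueue K, G, F → queue [D, L, A, K, G, F]
Visit D → queue [L, A, K, G, F]
Visit L; enqueue M, H → queue [A, K, G, F, M, H]
Visit A → queue [K, G, F, M, H]
Visit K; enqueue J → queue [G, F, M, H, J]
Visit G → queue [F, M, H, J]
Visit F → queue [M, H, J]
Visit M → queue [H, J]
Visit H → queue [J]
Visit J → queue []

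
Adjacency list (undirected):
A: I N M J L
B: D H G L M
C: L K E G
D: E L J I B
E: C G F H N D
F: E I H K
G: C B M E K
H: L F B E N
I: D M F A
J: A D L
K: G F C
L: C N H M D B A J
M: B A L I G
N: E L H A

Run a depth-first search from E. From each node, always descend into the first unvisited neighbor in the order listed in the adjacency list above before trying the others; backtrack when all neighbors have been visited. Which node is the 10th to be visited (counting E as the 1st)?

Visit E
E → C
C → L
L → N
N → H
H → F
F → I
I → D
D → J
J → A
A → M
M → B
B → G
G → K

Visit order: E, C, L, N, H, F, I, D, J, A, M, B, G, K

A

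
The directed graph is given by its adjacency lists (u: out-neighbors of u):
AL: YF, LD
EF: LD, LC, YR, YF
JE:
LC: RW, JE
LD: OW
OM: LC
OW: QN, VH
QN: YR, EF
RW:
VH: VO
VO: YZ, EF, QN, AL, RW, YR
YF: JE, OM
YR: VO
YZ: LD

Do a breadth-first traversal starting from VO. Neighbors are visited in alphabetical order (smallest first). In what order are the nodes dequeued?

Visit VO; enqueue AL, EF, QN, RW, YR, YZ → queue [AL, EF, QN, RW, YR, YZ]
Visit AL; enqueue LD, YF → queue [EF, QN, RW, YR, YZ, LD, YF]
Visit EF; enqueue LC → queue [QN, RW, YR, YZ, LD, YF, LC]
Visit QN → queue [RW, YR, YZ, LD, YF, LC]
Visit RW → queue [YR, YZ, LD, YF, LC]
Visit YR → queue [YZ, LD, YF, LC]
Visit YZ → queue [LD, YF, LC]
Visit LD; enqueue OW → queue [YF, LC, OW]
Visit YF; enqueue JE, OM → queue [LC, OW, JE, OM]
Visit LC → queue [OW, JE, OM]
Visit OW; enqueue VH → queue [JE, OM, VH]
Visit JE → queue [OM, VH]
Visit OM → queue [VH]
Visit VH → queue []

VO → AL → EF → QN → RW → YR → YZ → LD → YF → LC → OW → JE → OM → VH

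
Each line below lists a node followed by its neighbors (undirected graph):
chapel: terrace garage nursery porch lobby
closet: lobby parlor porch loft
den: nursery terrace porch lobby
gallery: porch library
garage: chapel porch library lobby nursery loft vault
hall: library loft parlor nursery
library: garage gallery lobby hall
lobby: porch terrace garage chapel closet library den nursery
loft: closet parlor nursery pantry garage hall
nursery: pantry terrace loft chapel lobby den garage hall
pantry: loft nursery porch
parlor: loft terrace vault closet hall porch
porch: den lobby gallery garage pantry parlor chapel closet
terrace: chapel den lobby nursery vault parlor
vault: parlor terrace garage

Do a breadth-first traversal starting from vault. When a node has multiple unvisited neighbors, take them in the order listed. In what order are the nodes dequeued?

Visit vault; enqueue parlor, terrace, garage → queue [parlor, terrace, garage]
Visit parlor; enqueue loft, closet, hall, porch → queue [terrace, garage, loft, closet, hall, porch]
Visit terrace; enqueue chapel, den, lobby, nursery → queue [garage, loft, closet, hall, porch, chapel, den, lobby, nursery]
Visit garage; enqueue library → queue [loft, closet, hall, porch, chapel, den, lobby, nursery, library]
Visit loft; enqueue pantry → queue [closet, hall, porch, chapel, den, lobby, nursery, library, pantry]
Visit closet → queue [hall, porch, chapel, den, lobby, nursery, library, pantry]
Visit hall → queue [porch, chapel, den, lobby, nursery, library, pantry]
Visit porch; enqueue gallery → queue [chapel, den, lobby, nursery, library, pantry, gallery]
Visit chapel → queue [den, lobby, nursery, library, pantry, gallery]
Visit den → queue [lobby, nursery, library, pantry, gallery]
Visit lobby → queue [nursery, library, pantry, gallery]
Visit nursery → queue [library, pantry, gallery]
Visit library → queue [pantry, gallery]
Visit pantry → queue [gallery]
Visit gallery → queue []

vault, parlor, terrace, garage, loft, closet, hall, porch, chapel, den, lobby, nursery, library, pantry, gallery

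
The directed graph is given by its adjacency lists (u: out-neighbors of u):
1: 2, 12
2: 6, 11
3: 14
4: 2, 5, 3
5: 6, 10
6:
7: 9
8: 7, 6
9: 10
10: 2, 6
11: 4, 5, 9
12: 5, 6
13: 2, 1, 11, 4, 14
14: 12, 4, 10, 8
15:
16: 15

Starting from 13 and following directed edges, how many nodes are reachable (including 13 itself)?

14

BFS from 13 visits: 13, 1, 2, 4, 11, 14, 12, 6, 3, 5, 9, 8, 10, 7
Reachable nodes: 14 of 16 total.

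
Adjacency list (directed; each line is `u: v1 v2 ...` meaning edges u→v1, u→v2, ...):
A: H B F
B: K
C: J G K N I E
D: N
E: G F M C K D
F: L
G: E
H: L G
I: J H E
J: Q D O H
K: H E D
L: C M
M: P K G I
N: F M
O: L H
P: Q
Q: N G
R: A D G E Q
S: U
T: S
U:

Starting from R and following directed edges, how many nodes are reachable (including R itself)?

18

BFS from R visits: R, Q, G, E, D, A, N, M, K, F, C, H, B, P, I, L, J, O
Reachable nodes: 18 of 21 total.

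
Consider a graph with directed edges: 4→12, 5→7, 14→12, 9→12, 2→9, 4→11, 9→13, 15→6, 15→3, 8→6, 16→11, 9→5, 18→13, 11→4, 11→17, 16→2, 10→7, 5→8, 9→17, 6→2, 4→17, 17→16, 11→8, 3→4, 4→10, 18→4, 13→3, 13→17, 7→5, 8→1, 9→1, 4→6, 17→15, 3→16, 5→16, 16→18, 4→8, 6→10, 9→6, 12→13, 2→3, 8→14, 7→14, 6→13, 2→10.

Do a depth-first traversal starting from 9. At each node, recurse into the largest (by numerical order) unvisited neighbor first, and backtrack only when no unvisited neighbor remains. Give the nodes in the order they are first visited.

Visit 9
9 → 17
17 → 16
16 → 18
18 → 13
13 → 3
3 → 4
4 → 12
4 → 11
11 → 8
8 → 14
8 → 6
6 → 10
10 → 7
7 → 5
6 → 2
8 → 1
17 → 15

9 → 17 → 16 → 18 → 13 → 3 → 4 → 12 → 11 → 8 → 14 → 6 → 10 → 7 → 5 → 2 → 1 → 15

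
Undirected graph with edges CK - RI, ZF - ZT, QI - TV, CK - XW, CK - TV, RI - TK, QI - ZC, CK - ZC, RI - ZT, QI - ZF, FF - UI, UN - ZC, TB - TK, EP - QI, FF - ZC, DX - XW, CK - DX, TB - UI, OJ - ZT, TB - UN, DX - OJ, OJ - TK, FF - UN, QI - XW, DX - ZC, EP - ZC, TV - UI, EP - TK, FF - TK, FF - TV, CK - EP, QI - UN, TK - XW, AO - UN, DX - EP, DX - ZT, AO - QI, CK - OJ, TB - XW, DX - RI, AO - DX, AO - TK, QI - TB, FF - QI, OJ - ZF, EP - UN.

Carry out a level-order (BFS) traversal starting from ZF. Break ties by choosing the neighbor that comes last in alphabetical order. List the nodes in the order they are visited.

ZF, ZT, QI, OJ, RI, DX, ZC, XW, UN, TV, TB, FF, EP, AO, TK, CK, UI

Visit ZF; enqueue ZT, QI, OJ → queue [ZT, QI, OJ]
Visit ZT; enqueue RI, DX → queue [QI, OJ, RI, DX]
Visit QI; enqueue ZC, XW, UN, TV, TB, FF, EP, AO → queue [OJ, RI, DX, ZC, XW, UN, TV, TB, FF, EP, AO]
Visit OJ; enqueue TK, CK → queue [RI, DX, ZC, XW, UN, TV, TB, FF, EP, AO, TK, CK]
Visit RI → queue [DX, ZC, XW, UN, TV, TB, FF, EP, AO, TK, CK]
Visit DX → queue [ZC, XW, UN, TV, TB, FF, EP, AO, TK, CK]
Visit ZC → queue [XW, UN, TV, TB, FF, EP, AO, TK, CK]
Visit XW → queue [UN, TV, TB, FF, EP, AO, TK, CK]
Visit UN → queue [TV, TB, FF, EP, AO, TK, CK]
Visit TV; enqueue UI → queue [TB, FF, EP, AO, TK, CK, UI]
Visit TB → queue [FF, EP, AO, TK, CK, UI]
Visit FF → queue [EP, AO, TK, CK, UI]
Visit EP → queue [AO, TK, CK, UI]
Visit AO → queue [TK, CK, UI]
Visit TK → queue [CK, UI]
Visit CK → queue [UI]
Visit UI → queue []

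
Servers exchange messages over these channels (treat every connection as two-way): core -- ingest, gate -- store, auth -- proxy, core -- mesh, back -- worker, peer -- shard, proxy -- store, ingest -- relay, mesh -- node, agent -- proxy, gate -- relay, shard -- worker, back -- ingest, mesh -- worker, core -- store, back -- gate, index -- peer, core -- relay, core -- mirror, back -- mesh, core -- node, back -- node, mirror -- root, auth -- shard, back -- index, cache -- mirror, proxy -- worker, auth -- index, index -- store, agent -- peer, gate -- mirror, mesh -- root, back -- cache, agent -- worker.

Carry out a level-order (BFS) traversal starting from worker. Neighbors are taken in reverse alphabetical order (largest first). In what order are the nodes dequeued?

Visit worker; enqueue shard, proxy, mesh, back, agent → queue [shard, proxy, mesh, back, agent]
Visit shard; enqueue peer, auth → queue [proxy, mesh, back, agent, peer, auth]
Visit proxy; enqueue store → queue [mesh, back, agent, peer, auth, store]
Visit mesh; enqueue root, node, core → queue [back, agent, peer, auth, store, root, node, core]
Visit back; enqueue ingest, index, gate, cache → queue [agent, peer, auth, store, root, node, core, ingest, index, gate, cache]
Visit agent → queue [peer, auth, store, root, node, core, ingest, index, gate, cache]
Visit peer → queue [auth, store, root, node, core, ingest, index, gate, cache]
Visit auth → queue [store, root, node, core, ingest, index, gate, cache]
Visit store → queue [root, node, core, ingest, index, gate, cache]
Visit root; enqueue mirror → queue [node, core, ingest, index, gate, cache, mirror]
Visit node → queue [core, ingest, index, gate, cache, mirror]
Visit core; enqueue relay → queue [ingest, index, gate, cache, mirror, relay]
Visit ingest → queue [index, gate, cache, mirror, relay]
Visit index → queue [gate, cache, mirror, relay]
Visit gate → queue [cache, mirror, relay]
Visit cache → queue [mirror, relay]
Visit mirror → queue [relay]
Visit relay → queue []

worker shard proxy mesh back agent peer auth store root node core ingest index gate cache mirror relay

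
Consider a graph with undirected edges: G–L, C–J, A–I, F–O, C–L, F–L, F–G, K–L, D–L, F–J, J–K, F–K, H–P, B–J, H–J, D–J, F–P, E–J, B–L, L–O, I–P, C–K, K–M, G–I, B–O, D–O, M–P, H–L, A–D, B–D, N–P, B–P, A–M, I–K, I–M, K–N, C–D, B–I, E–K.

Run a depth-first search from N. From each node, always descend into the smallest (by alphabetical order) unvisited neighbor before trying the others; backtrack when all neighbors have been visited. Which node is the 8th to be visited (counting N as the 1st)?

J

Visit N
N → K
K → C
C → D
D → A
A → I
I → B
B → J
J → E
J → F
F → G
G → L
L → H
H → P
P → M
L → O

Visit order: N, K, C, D, A, I, B, J, E, F, G, L, H, P, M, O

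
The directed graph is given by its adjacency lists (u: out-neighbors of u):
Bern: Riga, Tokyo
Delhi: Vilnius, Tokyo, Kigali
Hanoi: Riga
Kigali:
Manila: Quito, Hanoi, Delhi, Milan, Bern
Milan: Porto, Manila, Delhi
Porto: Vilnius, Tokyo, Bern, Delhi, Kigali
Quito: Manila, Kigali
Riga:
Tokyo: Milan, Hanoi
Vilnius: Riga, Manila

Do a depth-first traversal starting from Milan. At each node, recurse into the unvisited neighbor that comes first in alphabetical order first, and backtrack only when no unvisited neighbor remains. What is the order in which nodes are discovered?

Milan, Delhi, Kigali, Tokyo, Hanoi, Riga, Vilnius, Manila, Bern, Quito, Porto

Visit Milan
Milan → Delhi
Delhi → Kigali
Delhi → Tokyo
Tokyo → Hanoi
Hanoi → Riga
Delhi → Vilnius
Vilnius → Manila
Manila → Bern
Manila → Quito
Milan → Porto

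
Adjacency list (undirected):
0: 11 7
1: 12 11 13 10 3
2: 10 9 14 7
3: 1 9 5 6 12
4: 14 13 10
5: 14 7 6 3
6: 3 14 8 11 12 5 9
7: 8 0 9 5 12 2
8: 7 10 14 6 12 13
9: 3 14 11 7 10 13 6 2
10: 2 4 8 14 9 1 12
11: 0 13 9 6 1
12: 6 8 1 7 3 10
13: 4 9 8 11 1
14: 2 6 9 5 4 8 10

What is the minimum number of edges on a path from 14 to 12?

Level 0: 14
Level 1: 2, 4, 5, 6, 8, 9, 10
Level 2: 1, 3, 7, 11, 12, 13
Level 3: 0
12 first appears at level 2.

2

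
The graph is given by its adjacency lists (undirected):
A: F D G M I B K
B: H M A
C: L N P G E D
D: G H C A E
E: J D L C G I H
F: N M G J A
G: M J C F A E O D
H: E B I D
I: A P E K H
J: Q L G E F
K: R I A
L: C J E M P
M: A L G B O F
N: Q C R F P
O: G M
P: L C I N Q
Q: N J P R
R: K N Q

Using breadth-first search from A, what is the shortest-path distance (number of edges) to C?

Level 0: A
Level 1: B, D, F, G, I, K, M
Level 2: C, E, H, J, L, N, O, P, R
Level 3: Q
C first appears at level 2.

2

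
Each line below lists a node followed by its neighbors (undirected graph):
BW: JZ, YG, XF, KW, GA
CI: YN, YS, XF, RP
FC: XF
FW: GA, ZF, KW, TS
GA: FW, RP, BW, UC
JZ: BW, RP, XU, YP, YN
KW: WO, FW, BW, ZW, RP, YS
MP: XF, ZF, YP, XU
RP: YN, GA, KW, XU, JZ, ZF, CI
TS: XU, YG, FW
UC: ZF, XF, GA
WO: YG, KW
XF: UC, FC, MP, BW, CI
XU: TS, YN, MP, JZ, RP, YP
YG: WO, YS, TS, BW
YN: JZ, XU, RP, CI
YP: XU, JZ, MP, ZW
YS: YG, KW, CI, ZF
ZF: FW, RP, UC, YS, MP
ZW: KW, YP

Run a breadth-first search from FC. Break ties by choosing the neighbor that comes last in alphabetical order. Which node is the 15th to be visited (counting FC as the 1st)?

KW

Visit FC; enqueue XF → queue [XF]
Visit XF; enqueue UC, MP, CI, BW → queue [UC, MP, CI, BW]
Visit UC; enqueue ZF, GA → queue [MP, CI, BW, ZF, GA]
Visit MP; enqueue YP, XU → queue [CI, BW, ZF, GA, YP, XU]
Visit CI; enqueue YS, YN, RP → queue [BW, ZF, GA, YP, XU, YS, YN, RP]
Visit BW; enqueue YG, KW, JZ → queue [ZF, GA, YP, XU, YS, YN, RP, YG, KW, JZ]
Visit ZF; enqueue FW → queue [GA, YP, XU, YS, YN, RP, YG, KW, JZ, FW]
Visit GA → queue [YP, XU, YS, YN, RP, YG, KW, JZ, FW]
Visit YP; enqueue ZW → queue [XU, YS, YN, RP, YG, KW, JZ, FW, ZW]
Visit XU; enqueue TS → queue [YS, YN, RP, YG, KW, JZ, FW, ZW, TS]
Visit YS → queue [YN, RP, YG, KW, JZ, FW, ZW, TS]
Visit YN → queue [RP, YG, KW, JZ, FW, ZW, TS]
Visit RP → queue [YG, KW, JZ, FW, ZW, TS]
Visit YG; enqueue WO → queue [KW, JZ, FW, ZW, TS, WO]
Visit KW → queue [JZ, FW, ZW, TS, WO]
Visit JZ → queue [FW, ZW, TS, WO]
Visit FW → queue [ZW, TS, WO]
Visit ZW → queue [TS, WO]
Visit TS → queue [WO]
Visit WO → queue []

Visit order: FC, XF, UC, MP, CI, BW, ZF, GA, YP, XU, YS, YN, RP, YG, KW, JZ, FW, ZW, TS, WO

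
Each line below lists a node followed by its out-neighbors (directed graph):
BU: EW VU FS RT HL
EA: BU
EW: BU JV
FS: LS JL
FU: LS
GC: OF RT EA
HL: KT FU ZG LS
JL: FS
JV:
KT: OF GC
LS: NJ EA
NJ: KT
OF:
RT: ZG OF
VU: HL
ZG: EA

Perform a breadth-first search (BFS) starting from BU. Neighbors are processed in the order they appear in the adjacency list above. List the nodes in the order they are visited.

BU -> EW -> VU -> FS -> RT -> HL -> JV -> LS -> JL -> ZG -> OF -> KT -> FU -> NJ -> EA -> GC

Visit BU; enqueue EW, VU, FS, RT, HL → queue [EW, VU, FS, RT, HL]
Visit EW; enqueue JV → queue [VU, FS, RT, HL, JV]
Visit VU → queue [FS, RT, HL, JV]
Visit FS; enqueue LS, JL → queue [RT, HL, JV, LS, JL]
Visit RT; enqueue ZG, OF → queue [HL, JV, LS, JL, ZG, OF]
Visit HL; enqueue KT, FU → queue [JV, LS, JL, ZG, OF, KT, FU]
Visit JV → queue [LS, JL, ZG, OF, KT, FU]
Visit LS; enqueue NJ, EA → queue [JL, ZG, OF, KT, FU, NJ, EA]
Visit JL → queue [ZG, OF, KT, FU, NJ, EA]
Visit ZG → queue [OF, KT, FU, NJ, EA]
Visit OF → queue [KT, FU, NJ, EA]
Visit KT; enqueue GC → queue [FU, NJ, EA, GC]
Visit FU → queue [NJ, EA, GC]
Visit NJ → queue [EA, GC]
Visit EA → queue [GC]
Visit GC → queue []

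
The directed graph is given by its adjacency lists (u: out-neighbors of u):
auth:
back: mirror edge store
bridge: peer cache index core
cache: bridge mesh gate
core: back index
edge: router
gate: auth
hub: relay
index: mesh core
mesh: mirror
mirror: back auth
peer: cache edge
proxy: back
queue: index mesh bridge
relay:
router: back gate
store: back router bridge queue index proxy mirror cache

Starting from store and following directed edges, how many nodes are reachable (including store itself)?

15

BFS from store visits: store, back, router, bridge, queue, index, proxy, mirror, cache, edge, gate, peer, core, mesh, auth
Reachable nodes: 15 of 17 total.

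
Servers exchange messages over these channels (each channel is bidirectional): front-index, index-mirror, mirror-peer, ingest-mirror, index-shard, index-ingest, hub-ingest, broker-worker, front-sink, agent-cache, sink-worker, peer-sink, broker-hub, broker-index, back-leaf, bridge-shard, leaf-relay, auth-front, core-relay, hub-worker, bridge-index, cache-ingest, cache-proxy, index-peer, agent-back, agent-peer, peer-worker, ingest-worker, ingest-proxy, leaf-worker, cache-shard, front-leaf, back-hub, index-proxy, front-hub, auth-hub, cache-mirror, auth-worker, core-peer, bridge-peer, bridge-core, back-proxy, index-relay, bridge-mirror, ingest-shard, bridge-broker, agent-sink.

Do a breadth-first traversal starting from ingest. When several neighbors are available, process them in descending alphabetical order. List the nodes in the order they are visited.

ingest, worker, shard, proxy, mirror, index, hub, cache, sink, peer, leaf, broker, auth, bridge, back, relay, front, agent, core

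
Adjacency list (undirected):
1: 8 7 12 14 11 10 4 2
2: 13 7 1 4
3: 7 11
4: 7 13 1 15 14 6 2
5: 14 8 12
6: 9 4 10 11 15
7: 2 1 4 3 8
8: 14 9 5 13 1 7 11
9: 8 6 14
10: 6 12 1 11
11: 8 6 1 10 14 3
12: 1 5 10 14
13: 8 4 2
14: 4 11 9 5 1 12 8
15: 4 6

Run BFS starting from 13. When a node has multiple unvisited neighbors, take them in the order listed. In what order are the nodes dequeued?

Visit 13; enqueue 8, 4, 2 → queue [8, 4, 2]
Visit 8; enqueue 14, 9, 5, 1, 7, 11 → queue [4, 2, 14, 9, 5, 1, 7, 11]
Visit 4; enqueue 15, 6 → queue [2, 14, 9, 5, 1, 7, 11, 15, 6]
Visit 2 → queue [14, 9, 5, 1, 7, 11, 15, 6]
Visit 14; enqueue 12 → queue [9, 5, 1, 7, 11, 15, 6, 12]
Visit 9 → queue [5, 1, 7, 11, 15, 6, 12]
Visit 5 → queue [1, 7, 11, 15, 6, 12]
Visit 1; enqueue 10 → queue [7, 11, 15, 6, 12, 10]
Visit 7; enqueue 3 → queue [11, 15, 6, 12, 10, 3]
Visit 11 → queue [15, 6, 12, 10, 3]
Visit 15 → queue [6, 12, 10, 3]
Visit 6 → queue [12, 10, 3]
Visit 12 → queue [10, 3]
Visit 10 → queue [3]
Visit 3 → queue []

13 8 4 2 14 9 5 1 7 11 15 6 12 10 3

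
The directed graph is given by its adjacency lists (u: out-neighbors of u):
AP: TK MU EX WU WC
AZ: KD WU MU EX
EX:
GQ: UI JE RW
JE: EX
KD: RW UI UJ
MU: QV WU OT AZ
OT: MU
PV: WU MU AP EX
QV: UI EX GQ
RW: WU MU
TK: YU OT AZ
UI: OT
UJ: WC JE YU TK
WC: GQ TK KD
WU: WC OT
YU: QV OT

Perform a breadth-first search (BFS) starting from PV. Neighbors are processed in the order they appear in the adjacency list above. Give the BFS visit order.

PV WU MU AP EX WC OT QV AZ TK GQ KD UI YU JE RW UJ

Visit PV; enqueue WU, MU, AP, EX → queue [WU, MU, AP, EX]
Visit WU; enqueue WC, OT → queue [MU, AP, EX, WC, OT]
Visit MU; enqueue QV, AZ → queue [AP, EX, WC, OT, QV, AZ]
Visit AP; enqueue TK → queue [EX, WC, OT, QV, AZ, TK]
Visit EX → queue [WC, OT, QV, AZ, TK]
Visit WC; enqueue GQ, KD → queue [OT, QV, AZ, TK, GQ, KD]
Visit OT → queue [QV, AZ, TK, GQ, KD]
Visit QV; enqueue UI → queue [AZ, TK, GQ, KD, UI]
Visit AZ → queue [TK, GQ, KD, UI]
Visit TK; enqueue YU → queue [GQ, KD, UI, YU]
Visit GQ; enqueue JE, RW → queue [KD, UI, YU, JE, RW]
Visit KD; enqueue UJ → queue [UI, YU, JE, RW, UJ]
Visit UI → queue [YU, JE, RW, UJ]
Visit YU → queue [JE, RW, UJ]
Visit JE → queue [RW, UJ]
Visit RW → queue [UJ]
Visit UJ → queue []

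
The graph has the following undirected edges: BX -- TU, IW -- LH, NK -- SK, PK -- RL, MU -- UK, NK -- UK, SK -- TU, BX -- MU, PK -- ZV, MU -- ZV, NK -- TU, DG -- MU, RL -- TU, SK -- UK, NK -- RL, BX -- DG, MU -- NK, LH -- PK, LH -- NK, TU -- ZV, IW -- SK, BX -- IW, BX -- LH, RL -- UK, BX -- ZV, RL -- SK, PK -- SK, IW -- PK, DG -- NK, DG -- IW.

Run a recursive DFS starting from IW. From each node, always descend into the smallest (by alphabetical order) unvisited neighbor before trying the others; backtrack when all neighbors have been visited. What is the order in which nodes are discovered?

IW → BX → DG → MU → NK → LH → PK → RL → SK → TU → ZV → UK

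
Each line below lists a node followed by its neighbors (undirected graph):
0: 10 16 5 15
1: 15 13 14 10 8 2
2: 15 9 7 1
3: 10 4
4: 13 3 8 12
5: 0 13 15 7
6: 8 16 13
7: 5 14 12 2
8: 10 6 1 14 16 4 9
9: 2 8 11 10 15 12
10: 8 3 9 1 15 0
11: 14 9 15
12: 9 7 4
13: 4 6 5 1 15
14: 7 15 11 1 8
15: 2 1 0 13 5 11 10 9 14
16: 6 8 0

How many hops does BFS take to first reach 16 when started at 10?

2

Level 0: 10
Level 1: 0, 1, 3, 8, 9, 15
Level 2: 2, 4, 5, 6, 11, 12, 13, 14, 16
Level 3: 7
16 first appears at level 2.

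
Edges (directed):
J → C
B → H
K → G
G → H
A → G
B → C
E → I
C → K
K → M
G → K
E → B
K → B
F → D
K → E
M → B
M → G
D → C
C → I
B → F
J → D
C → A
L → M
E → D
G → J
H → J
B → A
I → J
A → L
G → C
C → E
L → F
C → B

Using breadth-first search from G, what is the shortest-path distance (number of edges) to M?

2

Level 0: G
Level 1: C, H, J, K
Level 2: A, B, D, E, I, M
Level 3: F, L
M first appears at level 2.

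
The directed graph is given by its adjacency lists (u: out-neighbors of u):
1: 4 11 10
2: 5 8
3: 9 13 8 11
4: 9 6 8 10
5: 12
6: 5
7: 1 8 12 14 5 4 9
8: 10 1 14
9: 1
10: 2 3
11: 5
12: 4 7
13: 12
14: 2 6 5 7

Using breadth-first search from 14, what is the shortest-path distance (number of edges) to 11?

Level 0: 14
Level 1: 2, 5, 6, 7
Level 2: 1, 4, 8, 9, 12
Level 3: 10, 11
Level 4: 3
Level 5: 13
11 first appears at level 3.

3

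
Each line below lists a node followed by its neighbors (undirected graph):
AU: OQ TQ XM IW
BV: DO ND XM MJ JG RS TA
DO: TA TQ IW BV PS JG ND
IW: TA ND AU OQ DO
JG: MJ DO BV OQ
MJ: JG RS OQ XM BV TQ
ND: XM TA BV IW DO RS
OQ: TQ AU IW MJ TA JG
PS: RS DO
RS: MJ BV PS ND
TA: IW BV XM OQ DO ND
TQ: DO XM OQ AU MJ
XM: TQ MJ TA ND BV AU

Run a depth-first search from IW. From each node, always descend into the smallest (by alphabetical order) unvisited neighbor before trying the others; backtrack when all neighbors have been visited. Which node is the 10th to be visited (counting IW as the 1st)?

Visit IW
IW → AU
AU → OQ
OQ → JG
JG → BV
BV → DO
DO → ND
ND → RS
RS → MJ
MJ → TQ
TQ → XM
XM → TA
RS → PS

Visit order: IW, AU, OQ, JG, BV, DO, ND, RS, MJ, TQ, XM, TA, PS

TQ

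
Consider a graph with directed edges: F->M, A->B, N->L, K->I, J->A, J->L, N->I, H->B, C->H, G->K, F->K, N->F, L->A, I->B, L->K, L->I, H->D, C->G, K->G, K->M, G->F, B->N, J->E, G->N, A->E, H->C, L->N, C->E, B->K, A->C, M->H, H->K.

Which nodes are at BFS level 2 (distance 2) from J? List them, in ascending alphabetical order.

B, C, I, K, N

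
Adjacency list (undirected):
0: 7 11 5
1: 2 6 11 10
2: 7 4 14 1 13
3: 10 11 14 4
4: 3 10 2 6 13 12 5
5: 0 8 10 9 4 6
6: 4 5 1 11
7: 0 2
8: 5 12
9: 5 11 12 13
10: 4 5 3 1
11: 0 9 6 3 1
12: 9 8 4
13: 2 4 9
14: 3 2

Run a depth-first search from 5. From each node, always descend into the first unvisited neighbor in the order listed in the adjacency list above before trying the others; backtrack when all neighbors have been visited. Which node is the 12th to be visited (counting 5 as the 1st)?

12

Visit 5
5 → 0
0 → 7
7 → 2
2 → 4
4 → 3
3 → 10
10 → 1
1 → 6
6 → 11
11 → 9
9 → 12
12 → 8
9 → 13
3 → 14

Visit order: 5, 0, 7, 2, 4, 3, 10, 1, 6, 11, 9, 12, 8, 13, 14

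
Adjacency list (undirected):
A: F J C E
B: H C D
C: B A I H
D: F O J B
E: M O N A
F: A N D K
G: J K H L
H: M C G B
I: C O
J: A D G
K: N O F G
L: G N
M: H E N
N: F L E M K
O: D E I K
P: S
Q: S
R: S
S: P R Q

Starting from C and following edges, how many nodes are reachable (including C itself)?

15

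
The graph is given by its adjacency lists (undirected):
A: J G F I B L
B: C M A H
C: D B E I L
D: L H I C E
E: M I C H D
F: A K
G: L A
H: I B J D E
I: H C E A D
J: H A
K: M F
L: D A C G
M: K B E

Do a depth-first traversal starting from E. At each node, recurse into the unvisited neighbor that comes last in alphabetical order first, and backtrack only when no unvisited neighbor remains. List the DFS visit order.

E -> M -> K -> F -> A -> L -> G -> D -> I -> H -> J -> B -> C

Visit E
E → M
M → K
K → F
F → A
A → L
L → G
L → D
D → I
I → H
H → J
H → B
B → C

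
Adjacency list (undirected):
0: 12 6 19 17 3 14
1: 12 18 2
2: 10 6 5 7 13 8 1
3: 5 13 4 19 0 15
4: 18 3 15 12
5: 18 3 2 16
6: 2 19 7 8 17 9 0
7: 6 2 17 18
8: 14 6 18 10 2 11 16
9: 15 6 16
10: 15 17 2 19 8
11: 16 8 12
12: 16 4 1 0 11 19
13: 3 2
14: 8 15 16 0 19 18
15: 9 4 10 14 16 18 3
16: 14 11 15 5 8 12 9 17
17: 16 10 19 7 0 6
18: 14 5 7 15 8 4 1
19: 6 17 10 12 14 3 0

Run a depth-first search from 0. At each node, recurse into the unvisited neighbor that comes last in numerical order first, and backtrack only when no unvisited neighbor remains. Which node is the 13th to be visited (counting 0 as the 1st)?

Visit 0
0 → 19
19 → 17
17 → 16
16 → 15
15 → 18
18 → 14
14 → 8
8 → 11
11 → 12
12 → 4
4 → 3
3 → 13
13 → 2
2 → 10
2 → 7
7 → 6
6 → 9
2 → 5
2 → 1

Visit order: 0, 19, 17, 16, 15, 18, 14, 8, 11, 12, 4, 3, 13, 2, 10, 7, 6, 9, 5, 1

13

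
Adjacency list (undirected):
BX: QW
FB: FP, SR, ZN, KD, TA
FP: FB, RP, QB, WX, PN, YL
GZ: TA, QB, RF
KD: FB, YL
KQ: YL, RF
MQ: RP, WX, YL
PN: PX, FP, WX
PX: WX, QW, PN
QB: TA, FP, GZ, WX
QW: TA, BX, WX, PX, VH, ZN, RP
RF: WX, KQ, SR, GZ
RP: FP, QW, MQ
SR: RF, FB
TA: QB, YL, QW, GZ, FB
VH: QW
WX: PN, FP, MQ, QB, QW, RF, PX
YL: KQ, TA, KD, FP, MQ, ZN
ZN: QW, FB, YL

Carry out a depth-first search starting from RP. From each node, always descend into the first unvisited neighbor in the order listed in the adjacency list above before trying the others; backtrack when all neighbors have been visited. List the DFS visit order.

Visit RP
RP → FP
FP → FB
FB → SR
SR → RF
RF → WX
WX → PN
PN → PX
PX → QW
QW → TA
TA → QB
QB → GZ
TA → YL
YL → KQ
YL → KD
YL → MQ
YL → ZN
QW → BX
QW → VH

RP, FP, FB, SR, RF, WX, PN, PX, QW, TA, QB, GZ, YL, KQ, KD, MQ, ZN, BX, VH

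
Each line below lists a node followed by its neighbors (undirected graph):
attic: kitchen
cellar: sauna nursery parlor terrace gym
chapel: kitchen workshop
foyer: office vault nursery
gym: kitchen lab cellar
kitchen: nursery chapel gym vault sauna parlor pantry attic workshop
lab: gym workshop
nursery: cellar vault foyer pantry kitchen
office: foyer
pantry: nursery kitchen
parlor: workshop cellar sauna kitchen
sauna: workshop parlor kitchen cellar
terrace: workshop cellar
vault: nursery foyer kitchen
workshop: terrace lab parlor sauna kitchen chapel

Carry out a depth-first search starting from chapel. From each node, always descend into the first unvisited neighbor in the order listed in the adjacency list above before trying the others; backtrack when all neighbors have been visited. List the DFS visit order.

Visit chapel
chapel → kitchen
kitchen → nursery
nursery → cellar
cellar → sauna
sauna → workshop
workshop → terrace
workshop → lab
lab → gym
workshop → parlor
nursery → vault
vault → foyer
foyer → office
nursery → pantry
kitchen → attic

chapel -> kitchen -> nursery -> cellar -> sauna -> workshop -> terrace -> lab -> gym -> parlor -> vault -> foyer -> office -> pantry -> attic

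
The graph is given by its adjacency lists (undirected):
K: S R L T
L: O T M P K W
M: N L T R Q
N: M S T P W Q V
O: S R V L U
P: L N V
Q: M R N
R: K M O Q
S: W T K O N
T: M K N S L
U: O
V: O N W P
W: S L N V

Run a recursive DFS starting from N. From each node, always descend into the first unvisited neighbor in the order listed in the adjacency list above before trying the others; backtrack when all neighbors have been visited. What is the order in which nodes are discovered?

N -> M -> L -> O -> S -> W -> V -> P -> T -> K -> R -> Q -> U

Visit N
N → M
M → L
L → O
O → S
S → W
W → V
V → P
S → T
T → K
K → R
R → Q
O → U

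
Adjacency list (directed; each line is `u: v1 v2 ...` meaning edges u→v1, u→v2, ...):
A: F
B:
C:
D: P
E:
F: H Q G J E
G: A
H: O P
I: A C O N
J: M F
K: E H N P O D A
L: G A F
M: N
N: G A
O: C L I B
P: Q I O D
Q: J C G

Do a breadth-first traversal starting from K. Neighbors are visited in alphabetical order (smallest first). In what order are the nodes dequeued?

K A D E H N O P F G B C I L Q J M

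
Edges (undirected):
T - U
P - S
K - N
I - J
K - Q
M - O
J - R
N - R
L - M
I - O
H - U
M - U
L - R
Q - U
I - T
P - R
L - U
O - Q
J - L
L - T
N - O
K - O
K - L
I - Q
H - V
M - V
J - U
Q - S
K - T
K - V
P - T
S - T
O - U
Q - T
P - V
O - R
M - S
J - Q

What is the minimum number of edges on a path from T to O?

Level 0: T
Level 1: I, K, L, P, Q, S, U
Level 2: H, J, M, N, O, R, V
O first appears at level 2.

2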